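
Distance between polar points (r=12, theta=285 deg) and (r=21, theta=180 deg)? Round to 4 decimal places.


d = sqrt(r1^2 + r2^2 - 2*r1*r2*cos(t2-t1))
d = sqrt(12^2 + 21^2 - 2*12*21*cos(180-285)) = 26.7478

26.7478


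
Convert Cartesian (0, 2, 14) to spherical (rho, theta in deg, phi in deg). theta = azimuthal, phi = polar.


rho = sqrt(0^2 + 2^2 + 14^2) = 14.1421
theta = atan2(2, 0) = 90 deg
phi = acos(14/14.1421) = 8.1301 deg

rho = 14.1421, theta = 90 deg, phi = 8.1301 deg


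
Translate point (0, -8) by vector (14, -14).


Translation: (x+dx, y+dy) = (0+14, -8+-14) = (14, -22)

(14, -22)


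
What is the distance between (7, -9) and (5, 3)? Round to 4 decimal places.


d = sqrt((5-7)^2 + (3--9)^2) = 12.1655

12.1655


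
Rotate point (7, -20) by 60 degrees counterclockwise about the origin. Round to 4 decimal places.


x' = 7*cos(60) - -20*sin(60) = 20.8205
y' = 7*sin(60) + -20*cos(60) = -3.9378

(20.8205, -3.9378)


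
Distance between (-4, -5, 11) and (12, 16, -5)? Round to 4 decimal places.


d = sqrt((12--4)^2 + (16--5)^2 + (-5-11)^2) = 30.8707

30.8707


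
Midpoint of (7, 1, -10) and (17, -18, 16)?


Midpoint = ((7+17)/2, (1+-18)/2, (-10+16)/2) = (12, -8.5, 3)

(12, -8.5, 3)


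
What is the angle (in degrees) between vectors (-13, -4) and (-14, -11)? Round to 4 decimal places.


dot = -13*-14 + -4*-11 = 226
|u| = 13.6015, |v| = 17.8045
cos(angle) = 0.9332
angle = 21.0545 degrees

21.0545 degrees


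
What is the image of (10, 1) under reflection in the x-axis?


Reflection across x-axis: (x, y) -> (x, -y)
(10, 1) -> (10, -1)

(10, -1)


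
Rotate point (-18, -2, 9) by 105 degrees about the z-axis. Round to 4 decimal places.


x' = -18*cos(105) - -2*sin(105) = 6.5906
y' = -18*sin(105) + -2*cos(105) = -16.869
z' = 9

(6.5906, -16.869, 9)


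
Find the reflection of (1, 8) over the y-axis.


Reflection across y-axis: (x, y) -> (-x, y)
(1, 8) -> (-1, 8)

(-1, 8)


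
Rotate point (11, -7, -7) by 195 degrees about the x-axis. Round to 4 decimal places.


x' = 11
y' = -7*cos(195) - -7*sin(195) = 4.9497
z' = -7*sin(195) + -7*cos(195) = 8.5732

(11, 4.9497, 8.5732)


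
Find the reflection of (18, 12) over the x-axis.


Reflection across x-axis: (x, y) -> (x, -y)
(18, 12) -> (18, -12)

(18, -12)


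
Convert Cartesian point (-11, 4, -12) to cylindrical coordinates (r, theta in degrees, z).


r = sqrt((-11)^2 + 4^2) = 11.7047
theta = atan2(4, -11) = 160.0169 deg
z = -12

r = 11.7047, theta = 160.0169 deg, z = -12


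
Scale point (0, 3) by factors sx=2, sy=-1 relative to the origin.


Scaling: (x*sx, y*sy) = (0*2, 3*-1) = (0, -3)

(0, -3)


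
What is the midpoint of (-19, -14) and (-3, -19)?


Midpoint = ((-19+-3)/2, (-14+-19)/2) = (-11, -16.5)

(-11, -16.5)


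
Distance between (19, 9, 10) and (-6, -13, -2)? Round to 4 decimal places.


d = sqrt((-6-19)^2 + (-13-9)^2 + (-2-10)^2) = 35.3977

35.3977


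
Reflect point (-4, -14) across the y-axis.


Reflection across y-axis: (x, y) -> (-x, y)
(-4, -14) -> (4, -14)

(4, -14)


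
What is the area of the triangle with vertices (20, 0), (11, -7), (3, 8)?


Area = |x1(y2-y3) + x2(y3-y1) + x3(y1-y2)| / 2
= |20*(-7-8) + 11*(8-0) + 3*(0--7)| / 2
= 95.5

95.5


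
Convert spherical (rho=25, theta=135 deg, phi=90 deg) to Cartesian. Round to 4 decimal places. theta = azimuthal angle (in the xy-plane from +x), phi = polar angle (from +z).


x = 25 * sin(90) * cos(135) = -17.6777
y = 25 * sin(90) * sin(135) = 17.6777
z = 25 * cos(90) = 0

(-17.6777, 17.6777, 0)


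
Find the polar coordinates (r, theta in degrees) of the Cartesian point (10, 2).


r = sqrt(10^2 + 2^2) = 10.198
theta = atan2(2, 10) = 11.3099 degrees

r = 10.198, theta = 11.3099 degrees


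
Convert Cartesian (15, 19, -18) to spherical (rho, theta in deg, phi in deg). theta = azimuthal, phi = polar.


rho = sqrt(15^2 + 19^2 + (-18)^2) = 30.1662
theta = atan2(19, 15) = 51.7098 deg
phi = acos(-18/30.1662) = 126.6335 deg

rho = 30.1662, theta = 51.7098 deg, phi = 126.6335 deg


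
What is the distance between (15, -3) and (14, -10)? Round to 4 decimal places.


d = sqrt((14-15)^2 + (-10--3)^2) = 7.0711

7.0711


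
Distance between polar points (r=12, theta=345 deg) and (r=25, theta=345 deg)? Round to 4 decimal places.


d = sqrt(r1^2 + r2^2 - 2*r1*r2*cos(t2-t1))
d = sqrt(12^2 + 25^2 - 2*12*25*cos(345-345)) = 13

13


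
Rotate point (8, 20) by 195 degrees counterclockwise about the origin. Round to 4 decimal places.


x' = 8*cos(195) - 20*sin(195) = -2.551
y' = 8*sin(195) + 20*cos(195) = -21.3891

(-2.551, -21.3891)


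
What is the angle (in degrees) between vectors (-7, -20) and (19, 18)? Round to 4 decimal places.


dot = -7*19 + -20*18 = -493
|u| = 21.1896, |v| = 26.1725
cos(angle) = -0.889
angle = 152.7419 degrees

152.7419 degrees


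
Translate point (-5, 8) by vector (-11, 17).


Translation: (x+dx, y+dy) = (-5+-11, 8+17) = (-16, 25)

(-16, 25)


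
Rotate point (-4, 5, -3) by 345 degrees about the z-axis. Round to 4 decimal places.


x' = -4*cos(345) - 5*sin(345) = -2.5696
y' = -4*sin(345) + 5*cos(345) = 5.8649
z' = -3

(-2.5696, 5.8649, -3)


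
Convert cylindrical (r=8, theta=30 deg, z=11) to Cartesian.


x = 8 * cos(30) = 6.9282
y = 8 * sin(30) = 4
z = 11

(6.9282, 4, 11)


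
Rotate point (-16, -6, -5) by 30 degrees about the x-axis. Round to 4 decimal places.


x' = -16
y' = -6*cos(30) - -5*sin(30) = -2.6962
z' = -6*sin(30) + -5*cos(30) = -7.3301

(-16, -2.6962, -7.3301)


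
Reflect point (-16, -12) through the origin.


Reflection through origin: (x, y) -> (-x, -y)
(-16, -12) -> (16, 12)

(16, 12)


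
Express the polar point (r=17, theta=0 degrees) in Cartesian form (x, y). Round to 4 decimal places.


x = 17 * cos(0) = 17
y = 17 * sin(0) = 0

(17, 0)


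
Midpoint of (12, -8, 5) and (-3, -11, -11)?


Midpoint = ((12+-3)/2, (-8+-11)/2, (5+-11)/2) = (4.5, -9.5, -3)

(4.5, -9.5, -3)


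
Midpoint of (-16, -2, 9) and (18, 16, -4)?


Midpoint = ((-16+18)/2, (-2+16)/2, (9+-4)/2) = (1, 7, 2.5)

(1, 7, 2.5)


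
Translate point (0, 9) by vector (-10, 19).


Translation: (x+dx, y+dy) = (0+-10, 9+19) = (-10, 28)

(-10, 28)


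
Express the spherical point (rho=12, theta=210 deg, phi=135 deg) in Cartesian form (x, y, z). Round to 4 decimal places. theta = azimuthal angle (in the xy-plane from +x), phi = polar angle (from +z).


x = 12 * sin(135) * cos(210) = -7.3485
y = 12 * sin(135) * sin(210) = -4.2426
z = 12 * cos(135) = -8.4853

(-7.3485, -4.2426, -8.4853)


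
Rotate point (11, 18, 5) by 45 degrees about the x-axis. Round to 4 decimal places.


x' = 11
y' = 18*cos(45) - 5*sin(45) = 9.1924
z' = 18*sin(45) + 5*cos(45) = 16.2635

(11, 9.1924, 16.2635)


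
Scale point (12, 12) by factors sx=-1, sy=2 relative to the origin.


Scaling: (x*sx, y*sy) = (12*-1, 12*2) = (-12, 24)

(-12, 24)


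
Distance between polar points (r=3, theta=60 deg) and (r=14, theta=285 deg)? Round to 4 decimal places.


d = sqrt(r1^2 + r2^2 - 2*r1*r2*cos(t2-t1))
d = sqrt(3^2 + 14^2 - 2*3*14*cos(285-60)) = 16.2603

16.2603


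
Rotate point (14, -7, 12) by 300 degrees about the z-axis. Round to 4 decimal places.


x' = 14*cos(300) - -7*sin(300) = 0.9378
y' = 14*sin(300) + -7*cos(300) = -15.6244
z' = 12

(0.9378, -15.6244, 12)


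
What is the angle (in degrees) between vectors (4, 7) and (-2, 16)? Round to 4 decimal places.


dot = 4*-2 + 7*16 = 104
|u| = 8.0623, |v| = 16.1245
cos(angle) = 0.8
angle = 36.8699 degrees

36.8699 degrees


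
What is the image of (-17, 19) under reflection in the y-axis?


Reflection across y-axis: (x, y) -> (-x, y)
(-17, 19) -> (17, 19)

(17, 19)


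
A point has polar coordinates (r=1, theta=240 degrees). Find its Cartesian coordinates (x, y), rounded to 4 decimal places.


x = 1 * cos(240) = -0.5
y = 1 * sin(240) = -0.866

(-0.5, -0.866)


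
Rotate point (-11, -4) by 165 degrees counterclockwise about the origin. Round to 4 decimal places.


x' = -11*cos(165) - -4*sin(165) = 11.6605
y' = -11*sin(165) + -4*cos(165) = 1.0167

(11.6605, 1.0167)


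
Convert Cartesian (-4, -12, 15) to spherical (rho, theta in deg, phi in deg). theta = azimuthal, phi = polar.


rho = sqrt((-4)^2 + (-12)^2 + 15^2) = 19.6214
theta = atan2(-12, -4) = 251.5651 deg
phi = acos(15/19.6214) = 40.1401 deg

rho = 19.6214, theta = 251.5651 deg, phi = 40.1401 deg


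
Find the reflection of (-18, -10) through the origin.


Reflection through origin: (x, y) -> (-x, -y)
(-18, -10) -> (18, 10)

(18, 10)


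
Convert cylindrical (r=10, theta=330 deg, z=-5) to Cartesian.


x = 10 * cos(330) = 8.6603
y = 10 * sin(330) = -5
z = -5

(8.6603, -5, -5)


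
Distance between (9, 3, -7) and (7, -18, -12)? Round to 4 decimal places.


d = sqrt((7-9)^2 + (-18-3)^2 + (-12--7)^2) = 21.6795

21.6795


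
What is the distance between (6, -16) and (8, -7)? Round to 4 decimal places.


d = sqrt((8-6)^2 + (-7--16)^2) = 9.2195

9.2195


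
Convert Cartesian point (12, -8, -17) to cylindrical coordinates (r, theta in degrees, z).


r = sqrt(12^2 + (-8)^2) = 14.4222
theta = atan2(-8, 12) = 326.3099 deg
z = -17

r = 14.4222, theta = 326.3099 deg, z = -17


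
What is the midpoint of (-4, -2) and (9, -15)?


Midpoint = ((-4+9)/2, (-2+-15)/2) = (2.5, -8.5)

(2.5, -8.5)


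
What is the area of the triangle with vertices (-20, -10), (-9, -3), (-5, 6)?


Area = |x1(y2-y3) + x2(y3-y1) + x3(y1-y2)| / 2
= |-20*(-3-6) + -9*(6--10) + -5*(-10--3)| / 2
= 35.5

35.5


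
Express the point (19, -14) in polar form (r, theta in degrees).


r = sqrt(19^2 + (-14)^2) = 23.6008
theta = atan2(-14, 19) = 323.6156 degrees

r = 23.6008, theta = 323.6156 degrees


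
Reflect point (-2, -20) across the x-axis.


Reflection across x-axis: (x, y) -> (x, -y)
(-2, -20) -> (-2, 20)

(-2, 20)


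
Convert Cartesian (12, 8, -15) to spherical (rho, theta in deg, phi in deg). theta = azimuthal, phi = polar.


rho = sqrt(12^2 + 8^2 + (-15)^2) = 20.8087
theta = atan2(8, 12) = 33.6901 deg
phi = acos(-15/20.8087) = 136.125 deg

rho = 20.8087, theta = 33.6901 deg, phi = 136.125 deg


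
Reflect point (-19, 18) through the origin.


Reflection through origin: (x, y) -> (-x, -y)
(-19, 18) -> (19, -18)

(19, -18)


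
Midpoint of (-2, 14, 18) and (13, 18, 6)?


Midpoint = ((-2+13)/2, (14+18)/2, (18+6)/2) = (5.5, 16, 12)

(5.5, 16, 12)


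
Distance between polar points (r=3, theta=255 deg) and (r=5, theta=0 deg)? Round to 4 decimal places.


d = sqrt(r1^2 + r2^2 - 2*r1*r2*cos(t2-t1))
d = sqrt(3^2 + 5^2 - 2*3*5*cos(0-255)) = 6.4626

6.4626


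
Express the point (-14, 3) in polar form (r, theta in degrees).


r = sqrt((-14)^2 + 3^2) = 14.3178
theta = atan2(3, -14) = 167.9052 degrees

r = 14.3178, theta = 167.9052 degrees


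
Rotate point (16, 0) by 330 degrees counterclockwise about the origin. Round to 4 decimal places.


x' = 16*cos(330) - 0*sin(330) = 13.8564
y' = 16*sin(330) + 0*cos(330) = -8

(13.8564, -8)


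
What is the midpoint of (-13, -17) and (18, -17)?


Midpoint = ((-13+18)/2, (-17+-17)/2) = (2.5, -17)

(2.5, -17)


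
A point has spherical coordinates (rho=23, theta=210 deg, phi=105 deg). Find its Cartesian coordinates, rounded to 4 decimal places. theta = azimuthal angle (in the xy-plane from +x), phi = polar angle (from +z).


x = 23 * sin(105) * cos(210) = -19.2399
y = 23 * sin(105) * sin(210) = -11.1081
z = 23 * cos(105) = -5.9528

(-19.2399, -11.1081, -5.9528)


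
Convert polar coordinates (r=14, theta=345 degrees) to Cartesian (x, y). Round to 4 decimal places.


x = 14 * cos(345) = 13.523
y = 14 * sin(345) = -3.6235

(13.523, -3.6235)


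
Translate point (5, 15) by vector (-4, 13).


Translation: (x+dx, y+dy) = (5+-4, 15+13) = (1, 28)

(1, 28)


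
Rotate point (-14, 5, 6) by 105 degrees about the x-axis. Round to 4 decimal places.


x' = -14
y' = 5*cos(105) - 6*sin(105) = -7.0897
z' = 5*sin(105) + 6*cos(105) = 3.2767

(-14, -7.0897, 3.2767)


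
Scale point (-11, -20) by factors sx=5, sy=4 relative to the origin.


Scaling: (x*sx, y*sy) = (-11*5, -20*4) = (-55, -80)

(-55, -80)


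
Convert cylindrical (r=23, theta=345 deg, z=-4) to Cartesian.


x = 23 * cos(345) = 22.2163
y = 23 * sin(345) = -5.9528
z = -4

(22.2163, -5.9528, -4)


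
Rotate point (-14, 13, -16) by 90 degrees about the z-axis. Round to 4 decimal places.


x' = -14*cos(90) - 13*sin(90) = -13
y' = -14*sin(90) + 13*cos(90) = -14
z' = -16

(-13, -14, -16)


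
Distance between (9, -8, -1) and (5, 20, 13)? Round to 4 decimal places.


d = sqrt((5-9)^2 + (20--8)^2 + (13--1)^2) = 31.5595

31.5595


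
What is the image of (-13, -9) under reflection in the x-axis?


Reflection across x-axis: (x, y) -> (x, -y)
(-13, -9) -> (-13, 9)

(-13, 9)


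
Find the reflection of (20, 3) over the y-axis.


Reflection across y-axis: (x, y) -> (-x, y)
(20, 3) -> (-20, 3)

(-20, 3)


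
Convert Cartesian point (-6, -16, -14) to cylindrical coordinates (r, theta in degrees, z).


r = sqrt((-6)^2 + (-16)^2) = 17.088
theta = atan2(-16, -6) = 249.444 deg
z = -14

r = 17.088, theta = 249.444 deg, z = -14


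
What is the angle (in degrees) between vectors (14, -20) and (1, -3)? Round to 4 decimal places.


dot = 14*1 + -20*-3 = 74
|u| = 24.4131, |v| = 3.1623
cos(angle) = 0.9585
angle = 16.5571 degrees

16.5571 degrees


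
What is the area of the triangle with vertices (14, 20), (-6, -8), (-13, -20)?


Area = |x1(y2-y3) + x2(y3-y1) + x3(y1-y2)| / 2
= |14*(-8--20) + -6*(-20-20) + -13*(20--8)| / 2
= 22

22


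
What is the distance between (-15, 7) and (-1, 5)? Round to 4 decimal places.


d = sqrt((-1--15)^2 + (5-7)^2) = 14.1421

14.1421


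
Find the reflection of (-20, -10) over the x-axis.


Reflection across x-axis: (x, y) -> (x, -y)
(-20, -10) -> (-20, 10)

(-20, 10)


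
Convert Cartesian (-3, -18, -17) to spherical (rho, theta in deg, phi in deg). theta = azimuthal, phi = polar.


rho = sqrt((-3)^2 + (-18)^2 + (-17)^2) = 24.9399
theta = atan2(-18, -3) = 260.5377 deg
phi = acos(-17/24.9399) = 132.9718 deg

rho = 24.9399, theta = 260.5377 deg, phi = 132.9718 deg


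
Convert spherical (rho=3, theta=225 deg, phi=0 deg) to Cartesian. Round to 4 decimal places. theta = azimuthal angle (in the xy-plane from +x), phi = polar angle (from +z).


x = 3 * sin(0) * cos(225) = 0
y = 3 * sin(0) * sin(225) = 0
z = 3 * cos(0) = 3

(0, 0, 3)


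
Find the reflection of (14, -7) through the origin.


Reflection through origin: (x, y) -> (-x, -y)
(14, -7) -> (-14, 7)

(-14, 7)


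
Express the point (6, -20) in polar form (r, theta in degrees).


r = sqrt(6^2 + (-20)^2) = 20.8806
theta = atan2(-20, 6) = 286.6992 degrees

r = 20.8806, theta = 286.6992 degrees


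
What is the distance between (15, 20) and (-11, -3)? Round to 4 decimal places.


d = sqrt((-11-15)^2 + (-3-20)^2) = 34.7131

34.7131


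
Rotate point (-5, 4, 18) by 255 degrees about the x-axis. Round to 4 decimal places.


x' = -5
y' = 4*cos(255) - 18*sin(255) = 16.3514
z' = 4*sin(255) + 18*cos(255) = -8.5224

(-5, 16.3514, -8.5224)


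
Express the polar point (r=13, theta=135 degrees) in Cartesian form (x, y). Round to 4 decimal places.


x = 13 * cos(135) = -9.1924
y = 13 * sin(135) = 9.1924

(-9.1924, 9.1924)


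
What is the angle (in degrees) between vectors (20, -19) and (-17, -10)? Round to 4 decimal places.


dot = 20*-17 + -19*-10 = -150
|u| = 27.5862, |v| = 19.7231
cos(angle) = -0.2757
angle = 106.0033 degrees

106.0033 degrees


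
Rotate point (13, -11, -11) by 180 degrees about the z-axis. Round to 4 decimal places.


x' = 13*cos(180) - -11*sin(180) = -13
y' = 13*sin(180) + -11*cos(180) = 11
z' = -11

(-13, 11, -11)


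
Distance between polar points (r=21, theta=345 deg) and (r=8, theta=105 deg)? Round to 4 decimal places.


d = sqrt(r1^2 + r2^2 - 2*r1*r2*cos(t2-t1))
d = sqrt(21^2 + 8^2 - 2*21*8*cos(105-345)) = 25.9422

25.9422


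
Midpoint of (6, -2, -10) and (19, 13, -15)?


Midpoint = ((6+19)/2, (-2+13)/2, (-10+-15)/2) = (12.5, 5.5, -12.5)

(12.5, 5.5, -12.5)


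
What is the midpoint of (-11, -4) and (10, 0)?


Midpoint = ((-11+10)/2, (-4+0)/2) = (-0.5, -2)

(-0.5, -2)


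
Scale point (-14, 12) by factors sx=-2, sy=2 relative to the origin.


Scaling: (x*sx, y*sy) = (-14*-2, 12*2) = (28, 24)

(28, 24)


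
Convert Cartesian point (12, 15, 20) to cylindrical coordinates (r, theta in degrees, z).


r = sqrt(12^2 + 15^2) = 19.2094
theta = atan2(15, 12) = 51.3402 deg
z = 20

r = 19.2094, theta = 51.3402 deg, z = 20


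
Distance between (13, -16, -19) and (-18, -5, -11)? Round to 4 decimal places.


d = sqrt((-18-13)^2 + (-5--16)^2 + (-11--19)^2) = 33.8526

33.8526


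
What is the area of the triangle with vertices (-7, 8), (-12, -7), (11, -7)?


Area = |x1(y2-y3) + x2(y3-y1) + x3(y1-y2)| / 2
= |-7*(-7--7) + -12*(-7-8) + 11*(8--7)| / 2
= 172.5

172.5


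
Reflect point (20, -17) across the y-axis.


Reflection across y-axis: (x, y) -> (-x, y)
(20, -17) -> (-20, -17)

(-20, -17)


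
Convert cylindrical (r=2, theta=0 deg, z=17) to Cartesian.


x = 2 * cos(0) = 2
y = 2 * sin(0) = 0
z = 17

(2, 0, 17)


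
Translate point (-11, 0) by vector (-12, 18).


Translation: (x+dx, y+dy) = (-11+-12, 0+18) = (-23, 18)

(-23, 18)


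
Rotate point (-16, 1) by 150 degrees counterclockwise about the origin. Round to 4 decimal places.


x' = -16*cos(150) - 1*sin(150) = 13.3564
y' = -16*sin(150) + 1*cos(150) = -8.866

(13.3564, -8.866)


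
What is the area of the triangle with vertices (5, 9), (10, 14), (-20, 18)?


Area = |x1(y2-y3) + x2(y3-y1) + x3(y1-y2)| / 2
= |5*(14-18) + 10*(18-9) + -20*(9-14)| / 2
= 85

85


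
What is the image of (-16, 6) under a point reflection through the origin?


Reflection through origin: (x, y) -> (-x, -y)
(-16, 6) -> (16, -6)

(16, -6)


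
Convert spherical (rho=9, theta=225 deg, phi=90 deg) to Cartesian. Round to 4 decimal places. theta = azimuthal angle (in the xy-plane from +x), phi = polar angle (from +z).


x = 9 * sin(90) * cos(225) = -6.364
y = 9 * sin(90) * sin(225) = -6.364
z = 9 * cos(90) = 0

(-6.364, -6.364, 0)


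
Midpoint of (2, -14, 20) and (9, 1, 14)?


Midpoint = ((2+9)/2, (-14+1)/2, (20+14)/2) = (5.5, -6.5, 17)

(5.5, -6.5, 17)


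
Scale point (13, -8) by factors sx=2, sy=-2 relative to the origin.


Scaling: (x*sx, y*sy) = (13*2, -8*-2) = (26, 16)

(26, 16)


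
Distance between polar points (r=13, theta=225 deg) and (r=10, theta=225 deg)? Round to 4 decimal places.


d = sqrt(r1^2 + r2^2 - 2*r1*r2*cos(t2-t1))
d = sqrt(13^2 + 10^2 - 2*13*10*cos(225-225)) = 3

3


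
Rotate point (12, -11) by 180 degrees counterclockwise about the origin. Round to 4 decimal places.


x' = 12*cos(180) - -11*sin(180) = -12
y' = 12*sin(180) + -11*cos(180) = 11

(-12, 11)


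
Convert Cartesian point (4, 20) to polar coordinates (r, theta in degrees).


r = sqrt(4^2 + 20^2) = 20.3961
theta = atan2(20, 4) = 78.6901 degrees

r = 20.3961, theta = 78.6901 degrees


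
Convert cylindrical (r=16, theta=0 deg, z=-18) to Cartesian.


x = 16 * cos(0) = 16
y = 16 * sin(0) = 0
z = -18

(16, 0, -18)


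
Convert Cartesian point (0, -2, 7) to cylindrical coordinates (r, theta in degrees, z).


r = sqrt(0^2 + (-2)^2) = 2
theta = atan2(-2, 0) = 270 deg
z = 7

r = 2, theta = 270 deg, z = 7


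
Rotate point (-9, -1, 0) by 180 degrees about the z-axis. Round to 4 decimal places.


x' = -9*cos(180) - -1*sin(180) = 9
y' = -9*sin(180) + -1*cos(180) = 1
z' = 0

(9, 1, 0)


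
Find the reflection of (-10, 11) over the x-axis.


Reflection across x-axis: (x, y) -> (x, -y)
(-10, 11) -> (-10, -11)

(-10, -11)


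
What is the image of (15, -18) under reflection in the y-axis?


Reflection across y-axis: (x, y) -> (-x, y)
(15, -18) -> (-15, -18)

(-15, -18)


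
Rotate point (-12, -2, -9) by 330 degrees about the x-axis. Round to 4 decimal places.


x' = -12
y' = -2*cos(330) - -9*sin(330) = -6.2321
z' = -2*sin(330) + -9*cos(330) = -6.7942

(-12, -6.2321, -6.7942)


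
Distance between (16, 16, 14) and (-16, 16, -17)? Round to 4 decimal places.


d = sqrt((-16-16)^2 + (16-16)^2 + (-17-14)^2) = 44.5533

44.5533


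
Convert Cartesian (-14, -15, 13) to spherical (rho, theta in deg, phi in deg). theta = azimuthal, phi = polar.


rho = sqrt((-14)^2 + (-15)^2 + 13^2) = 24.2899
theta = atan2(-15, -14) = 226.9749 deg
phi = acos(13/24.2899) = 57.6424 deg

rho = 24.2899, theta = 226.9749 deg, phi = 57.6424 deg


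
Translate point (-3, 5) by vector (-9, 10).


Translation: (x+dx, y+dy) = (-3+-9, 5+10) = (-12, 15)

(-12, 15)


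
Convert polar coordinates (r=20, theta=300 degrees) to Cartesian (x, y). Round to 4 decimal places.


x = 20 * cos(300) = 10
y = 20 * sin(300) = -17.3205

(10, -17.3205)


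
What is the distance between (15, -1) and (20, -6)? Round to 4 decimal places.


d = sqrt((20-15)^2 + (-6--1)^2) = 7.0711

7.0711


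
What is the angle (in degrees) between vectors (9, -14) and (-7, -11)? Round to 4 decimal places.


dot = 9*-7 + -14*-11 = 91
|u| = 16.6433, |v| = 13.0384
cos(angle) = 0.4194
angle = 65.2064 degrees

65.2064 degrees


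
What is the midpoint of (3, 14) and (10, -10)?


Midpoint = ((3+10)/2, (14+-10)/2) = (6.5, 2)

(6.5, 2)


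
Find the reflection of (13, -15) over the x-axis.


Reflection across x-axis: (x, y) -> (x, -y)
(13, -15) -> (13, 15)

(13, 15)


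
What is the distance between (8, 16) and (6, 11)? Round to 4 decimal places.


d = sqrt((6-8)^2 + (11-16)^2) = 5.3852

5.3852


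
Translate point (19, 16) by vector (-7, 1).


Translation: (x+dx, y+dy) = (19+-7, 16+1) = (12, 17)

(12, 17)


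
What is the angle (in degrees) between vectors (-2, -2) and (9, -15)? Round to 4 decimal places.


dot = -2*9 + -2*-15 = 12
|u| = 2.8284, |v| = 17.4929
cos(angle) = 0.2425
angle = 75.9638 degrees

75.9638 degrees


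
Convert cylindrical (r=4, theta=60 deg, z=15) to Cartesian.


x = 4 * cos(60) = 2
y = 4 * sin(60) = 3.4641
z = 15

(2, 3.4641, 15)


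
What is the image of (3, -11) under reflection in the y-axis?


Reflection across y-axis: (x, y) -> (-x, y)
(3, -11) -> (-3, -11)

(-3, -11)


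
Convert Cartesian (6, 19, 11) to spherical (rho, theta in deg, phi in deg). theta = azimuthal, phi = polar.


rho = sqrt(6^2 + 19^2 + 11^2) = 22.7596
theta = atan2(19, 6) = 72.4744 deg
phi = acos(11/22.7596) = 61.098 deg

rho = 22.7596, theta = 72.4744 deg, phi = 61.098 deg


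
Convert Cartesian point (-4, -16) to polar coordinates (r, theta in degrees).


r = sqrt((-4)^2 + (-16)^2) = 16.4924
theta = atan2(-16, -4) = 255.9638 degrees

r = 16.4924, theta = 255.9638 degrees


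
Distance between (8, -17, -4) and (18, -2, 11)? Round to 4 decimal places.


d = sqrt((18-8)^2 + (-2--17)^2 + (11--4)^2) = 23.4521

23.4521


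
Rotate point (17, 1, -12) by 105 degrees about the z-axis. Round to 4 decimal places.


x' = 17*cos(105) - 1*sin(105) = -5.3658
y' = 17*sin(105) + 1*cos(105) = 16.1619
z' = -12

(-5.3658, 16.1619, -12)


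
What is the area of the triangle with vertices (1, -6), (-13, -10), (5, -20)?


Area = |x1(y2-y3) + x2(y3-y1) + x3(y1-y2)| / 2
= |1*(-10--20) + -13*(-20--6) + 5*(-6--10)| / 2
= 106

106


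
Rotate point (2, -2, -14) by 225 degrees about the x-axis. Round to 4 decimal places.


x' = 2
y' = -2*cos(225) - -14*sin(225) = -8.4853
z' = -2*sin(225) + -14*cos(225) = 11.3137

(2, -8.4853, 11.3137)


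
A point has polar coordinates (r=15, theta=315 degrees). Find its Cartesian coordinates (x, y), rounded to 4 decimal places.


x = 15 * cos(315) = 10.6066
y = 15 * sin(315) = -10.6066

(10.6066, -10.6066)


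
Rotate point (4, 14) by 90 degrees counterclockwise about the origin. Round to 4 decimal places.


x' = 4*cos(90) - 14*sin(90) = -14
y' = 4*sin(90) + 14*cos(90) = 4

(-14, 4)


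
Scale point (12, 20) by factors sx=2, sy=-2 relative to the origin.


Scaling: (x*sx, y*sy) = (12*2, 20*-2) = (24, -40)

(24, -40)


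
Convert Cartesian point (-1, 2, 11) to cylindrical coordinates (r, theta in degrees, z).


r = sqrt((-1)^2 + 2^2) = 2.2361
theta = atan2(2, -1) = 116.5651 deg
z = 11

r = 2.2361, theta = 116.5651 deg, z = 11


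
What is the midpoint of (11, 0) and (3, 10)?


Midpoint = ((11+3)/2, (0+10)/2) = (7, 5)

(7, 5)


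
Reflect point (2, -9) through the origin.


Reflection through origin: (x, y) -> (-x, -y)
(2, -9) -> (-2, 9)

(-2, 9)


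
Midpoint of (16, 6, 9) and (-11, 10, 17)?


Midpoint = ((16+-11)/2, (6+10)/2, (9+17)/2) = (2.5, 8, 13)

(2.5, 8, 13)


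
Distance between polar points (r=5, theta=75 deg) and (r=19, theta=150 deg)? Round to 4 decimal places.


d = sqrt(r1^2 + r2^2 - 2*r1*r2*cos(t2-t1))
d = sqrt(5^2 + 19^2 - 2*5*19*cos(150-75)) = 18.3528

18.3528


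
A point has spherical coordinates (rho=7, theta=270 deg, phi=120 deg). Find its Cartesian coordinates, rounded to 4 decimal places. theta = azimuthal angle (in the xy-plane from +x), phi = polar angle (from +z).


x = 7 * sin(120) * cos(270) = 0
y = 7 * sin(120) * sin(270) = -6.0622
z = 7 * cos(120) = -3.5

(0, -6.0622, -3.5)


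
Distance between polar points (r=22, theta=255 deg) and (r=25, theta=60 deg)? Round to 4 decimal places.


d = sqrt(r1^2 + r2^2 - 2*r1*r2*cos(t2-t1))
d = sqrt(22^2 + 25^2 - 2*22*25*cos(60-255)) = 46.5996

46.5996


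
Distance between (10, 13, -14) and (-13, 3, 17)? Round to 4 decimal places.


d = sqrt((-13-10)^2 + (3-13)^2 + (17--14)^2) = 39.8748

39.8748


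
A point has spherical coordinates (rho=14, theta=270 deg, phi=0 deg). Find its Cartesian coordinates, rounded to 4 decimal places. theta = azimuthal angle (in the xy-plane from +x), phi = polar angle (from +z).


x = 14 * sin(0) * cos(270) = 0
y = 14 * sin(0) * sin(270) = 0
z = 14 * cos(0) = 14

(0, 0, 14)


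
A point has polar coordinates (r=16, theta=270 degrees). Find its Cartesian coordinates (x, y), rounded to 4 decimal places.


x = 16 * cos(270) = 0
y = 16 * sin(270) = -16

(0, -16)


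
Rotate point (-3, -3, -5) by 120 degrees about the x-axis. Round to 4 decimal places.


x' = -3
y' = -3*cos(120) - -5*sin(120) = 5.8301
z' = -3*sin(120) + -5*cos(120) = -0.0981

(-3, 5.8301, -0.0981)


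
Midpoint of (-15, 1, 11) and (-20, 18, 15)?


Midpoint = ((-15+-20)/2, (1+18)/2, (11+15)/2) = (-17.5, 9.5, 13)

(-17.5, 9.5, 13)


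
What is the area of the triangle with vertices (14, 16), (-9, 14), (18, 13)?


Area = |x1(y2-y3) + x2(y3-y1) + x3(y1-y2)| / 2
= |14*(14-13) + -9*(13-16) + 18*(16-14)| / 2
= 38.5

38.5


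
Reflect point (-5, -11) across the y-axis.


Reflection across y-axis: (x, y) -> (-x, y)
(-5, -11) -> (5, -11)

(5, -11)


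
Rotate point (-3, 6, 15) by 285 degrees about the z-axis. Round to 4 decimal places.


x' = -3*cos(285) - 6*sin(285) = 5.0191
y' = -3*sin(285) + 6*cos(285) = 4.4507
z' = 15

(5.0191, 4.4507, 15)


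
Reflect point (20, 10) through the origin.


Reflection through origin: (x, y) -> (-x, -y)
(20, 10) -> (-20, -10)

(-20, -10)


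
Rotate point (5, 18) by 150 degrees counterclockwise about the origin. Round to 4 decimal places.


x' = 5*cos(150) - 18*sin(150) = -13.3301
y' = 5*sin(150) + 18*cos(150) = -13.0885

(-13.3301, -13.0885)


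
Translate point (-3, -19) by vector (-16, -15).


Translation: (x+dx, y+dy) = (-3+-16, -19+-15) = (-19, -34)

(-19, -34)


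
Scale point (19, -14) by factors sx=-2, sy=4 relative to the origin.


Scaling: (x*sx, y*sy) = (19*-2, -14*4) = (-38, -56)

(-38, -56)


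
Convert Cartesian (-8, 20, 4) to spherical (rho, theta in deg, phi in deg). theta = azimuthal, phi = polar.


rho = sqrt((-8)^2 + 20^2 + 4^2) = 21.9089
theta = atan2(20, -8) = 111.8014 deg
phi = acos(4/21.9089) = 79.4803 deg

rho = 21.9089, theta = 111.8014 deg, phi = 79.4803 deg


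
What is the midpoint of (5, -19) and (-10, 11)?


Midpoint = ((5+-10)/2, (-19+11)/2) = (-2.5, -4)

(-2.5, -4)


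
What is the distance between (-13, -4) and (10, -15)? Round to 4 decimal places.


d = sqrt((10--13)^2 + (-15--4)^2) = 25.4951

25.4951


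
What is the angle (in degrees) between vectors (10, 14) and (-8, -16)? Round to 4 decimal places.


dot = 10*-8 + 14*-16 = -304
|u| = 17.2047, |v| = 17.8885
cos(angle) = -0.9878
angle = 171.0274 degrees

171.0274 degrees


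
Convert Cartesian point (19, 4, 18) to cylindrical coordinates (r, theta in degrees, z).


r = sqrt(19^2 + 4^2) = 19.4165
theta = atan2(4, 19) = 11.8887 deg
z = 18

r = 19.4165, theta = 11.8887 deg, z = 18


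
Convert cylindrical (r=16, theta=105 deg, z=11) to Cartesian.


x = 16 * cos(105) = -4.1411
y = 16 * sin(105) = 15.4548
z = 11

(-4.1411, 15.4548, 11)


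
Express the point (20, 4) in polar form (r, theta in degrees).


r = sqrt(20^2 + 4^2) = 20.3961
theta = atan2(4, 20) = 11.3099 degrees

r = 20.3961, theta = 11.3099 degrees


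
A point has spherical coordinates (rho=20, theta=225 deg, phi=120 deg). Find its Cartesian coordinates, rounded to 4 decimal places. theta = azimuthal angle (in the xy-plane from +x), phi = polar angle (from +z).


x = 20 * sin(120) * cos(225) = -12.2474
y = 20 * sin(120) * sin(225) = -12.2474
z = 20 * cos(120) = -10

(-12.2474, -12.2474, -10)


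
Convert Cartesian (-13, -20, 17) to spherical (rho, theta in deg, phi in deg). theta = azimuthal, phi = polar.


rho = sqrt((-13)^2 + (-20)^2 + 17^2) = 29.2916
theta = atan2(-20, -13) = 236.9761 deg
phi = acos(17/29.2916) = 54.5234 deg

rho = 29.2916, theta = 236.9761 deg, phi = 54.5234 deg


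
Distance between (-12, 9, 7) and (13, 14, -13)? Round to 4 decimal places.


d = sqrt((13--12)^2 + (14-9)^2 + (-13-7)^2) = 32.4037

32.4037


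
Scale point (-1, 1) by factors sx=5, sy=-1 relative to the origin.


Scaling: (x*sx, y*sy) = (-1*5, 1*-1) = (-5, -1)

(-5, -1)


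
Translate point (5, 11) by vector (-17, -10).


Translation: (x+dx, y+dy) = (5+-17, 11+-10) = (-12, 1)

(-12, 1)


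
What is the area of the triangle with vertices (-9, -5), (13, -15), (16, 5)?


Area = |x1(y2-y3) + x2(y3-y1) + x3(y1-y2)| / 2
= |-9*(-15-5) + 13*(5--5) + 16*(-5--15)| / 2
= 235

235


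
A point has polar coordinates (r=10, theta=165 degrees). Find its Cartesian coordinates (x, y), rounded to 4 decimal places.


x = 10 * cos(165) = -9.6593
y = 10 * sin(165) = 2.5882

(-9.6593, 2.5882)


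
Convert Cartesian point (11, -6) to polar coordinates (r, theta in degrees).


r = sqrt(11^2 + (-6)^2) = 12.53
theta = atan2(-6, 11) = 331.3895 degrees

r = 12.53, theta = 331.3895 degrees


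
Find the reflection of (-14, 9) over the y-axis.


Reflection across y-axis: (x, y) -> (-x, y)
(-14, 9) -> (14, 9)

(14, 9)


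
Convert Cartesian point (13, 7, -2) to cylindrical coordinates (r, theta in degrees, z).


r = sqrt(13^2 + 7^2) = 14.7648
theta = atan2(7, 13) = 28.3008 deg
z = -2

r = 14.7648, theta = 28.3008 deg, z = -2


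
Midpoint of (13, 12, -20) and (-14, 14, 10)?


Midpoint = ((13+-14)/2, (12+14)/2, (-20+10)/2) = (-0.5, 13, -5)

(-0.5, 13, -5)


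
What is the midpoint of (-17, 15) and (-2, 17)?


Midpoint = ((-17+-2)/2, (15+17)/2) = (-9.5, 16)

(-9.5, 16)


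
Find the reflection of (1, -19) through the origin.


Reflection through origin: (x, y) -> (-x, -y)
(1, -19) -> (-1, 19)

(-1, 19)


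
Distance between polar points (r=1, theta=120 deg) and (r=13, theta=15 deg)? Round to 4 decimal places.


d = sqrt(r1^2 + r2^2 - 2*r1*r2*cos(t2-t1))
d = sqrt(1^2 + 13^2 - 2*1*13*cos(15-120)) = 13.294

13.294


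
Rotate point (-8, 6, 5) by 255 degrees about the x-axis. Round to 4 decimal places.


x' = -8
y' = 6*cos(255) - 5*sin(255) = 3.2767
z' = 6*sin(255) + 5*cos(255) = -7.0897

(-8, 3.2767, -7.0897)


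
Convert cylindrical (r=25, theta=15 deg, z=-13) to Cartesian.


x = 25 * cos(15) = 24.1481
y = 25 * sin(15) = 6.4705
z = -13

(24.1481, 6.4705, -13)


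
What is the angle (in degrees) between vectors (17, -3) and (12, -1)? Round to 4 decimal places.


dot = 17*12 + -3*-1 = 207
|u| = 17.2627, |v| = 12.0416
cos(angle) = 0.9958
angle = 5.2443 degrees

5.2443 degrees


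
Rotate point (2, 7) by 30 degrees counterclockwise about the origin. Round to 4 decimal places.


x' = 2*cos(30) - 7*sin(30) = -1.7679
y' = 2*sin(30) + 7*cos(30) = 7.0622

(-1.7679, 7.0622)


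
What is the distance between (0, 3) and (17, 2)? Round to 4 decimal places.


d = sqrt((17-0)^2 + (2-3)^2) = 17.0294

17.0294


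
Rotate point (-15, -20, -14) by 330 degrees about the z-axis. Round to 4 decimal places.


x' = -15*cos(330) - -20*sin(330) = -22.9904
y' = -15*sin(330) + -20*cos(330) = -9.8205
z' = -14

(-22.9904, -9.8205, -14)


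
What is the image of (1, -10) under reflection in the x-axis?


Reflection across x-axis: (x, y) -> (x, -y)
(1, -10) -> (1, 10)

(1, 10)


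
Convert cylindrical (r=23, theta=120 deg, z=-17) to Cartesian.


x = 23 * cos(120) = -11.5
y = 23 * sin(120) = 19.9186
z = -17

(-11.5, 19.9186, -17)


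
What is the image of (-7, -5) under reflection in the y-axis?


Reflection across y-axis: (x, y) -> (-x, y)
(-7, -5) -> (7, -5)

(7, -5)


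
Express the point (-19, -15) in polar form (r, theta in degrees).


r = sqrt((-19)^2 + (-15)^2) = 24.2074
theta = atan2(-15, -19) = 218.2902 degrees

r = 24.2074, theta = 218.2902 degrees


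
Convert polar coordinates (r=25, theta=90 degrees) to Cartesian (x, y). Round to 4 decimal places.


x = 25 * cos(90) = 0
y = 25 * sin(90) = 25

(0, 25)


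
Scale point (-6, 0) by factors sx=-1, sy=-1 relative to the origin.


Scaling: (x*sx, y*sy) = (-6*-1, 0*-1) = (6, 0)

(6, 0)


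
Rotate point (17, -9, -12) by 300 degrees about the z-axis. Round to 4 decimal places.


x' = 17*cos(300) - -9*sin(300) = 0.7058
y' = 17*sin(300) + -9*cos(300) = -19.2224
z' = -12

(0.7058, -19.2224, -12)


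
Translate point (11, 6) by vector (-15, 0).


Translation: (x+dx, y+dy) = (11+-15, 6+0) = (-4, 6)

(-4, 6)


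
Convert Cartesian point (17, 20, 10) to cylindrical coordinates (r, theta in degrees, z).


r = sqrt(17^2 + 20^2) = 26.2488
theta = atan2(20, 17) = 49.6355 deg
z = 10

r = 26.2488, theta = 49.6355 deg, z = 10


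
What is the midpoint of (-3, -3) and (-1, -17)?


Midpoint = ((-3+-1)/2, (-3+-17)/2) = (-2, -10)

(-2, -10)


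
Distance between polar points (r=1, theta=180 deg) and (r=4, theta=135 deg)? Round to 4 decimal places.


d = sqrt(r1^2 + r2^2 - 2*r1*r2*cos(t2-t1))
d = sqrt(1^2 + 4^2 - 2*1*4*cos(135-180)) = 3.368

3.368


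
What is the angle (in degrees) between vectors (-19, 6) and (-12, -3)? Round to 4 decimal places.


dot = -19*-12 + 6*-3 = 210
|u| = 19.9249, |v| = 12.3693
cos(angle) = 0.8521
angle = 31.5618 degrees

31.5618 degrees


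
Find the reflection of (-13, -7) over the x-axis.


Reflection across x-axis: (x, y) -> (x, -y)
(-13, -7) -> (-13, 7)

(-13, 7)


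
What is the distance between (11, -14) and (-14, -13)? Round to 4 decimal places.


d = sqrt((-14-11)^2 + (-13--14)^2) = 25.02

25.02


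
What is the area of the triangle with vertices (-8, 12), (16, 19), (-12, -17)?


Area = |x1(y2-y3) + x2(y3-y1) + x3(y1-y2)| / 2
= |-8*(19--17) + 16*(-17-12) + -12*(12-19)| / 2
= 334

334


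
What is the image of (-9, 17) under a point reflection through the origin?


Reflection through origin: (x, y) -> (-x, -y)
(-9, 17) -> (9, -17)

(9, -17)


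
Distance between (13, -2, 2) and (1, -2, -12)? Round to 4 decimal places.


d = sqrt((1-13)^2 + (-2--2)^2 + (-12-2)^2) = 18.4391

18.4391


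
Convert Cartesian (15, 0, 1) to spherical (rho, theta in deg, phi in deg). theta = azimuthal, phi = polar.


rho = sqrt(15^2 + 0^2 + 1^2) = 15.0333
theta = atan2(0, 15) = 0 deg
phi = acos(1/15.0333) = 86.1859 deg

rho = 15.0333, theta = 0 deg, phi = 86.1859 deg


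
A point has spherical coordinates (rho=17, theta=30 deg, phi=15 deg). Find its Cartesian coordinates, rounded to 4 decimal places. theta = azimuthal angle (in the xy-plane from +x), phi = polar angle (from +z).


x = 17 * sin(15) * cos(30) = 3.8104
y = 17 * sin(15) * sin(30) = 2.2
z = 17 * cos(15) = 16.4207

(3.8104, 2.2, 16.4207)


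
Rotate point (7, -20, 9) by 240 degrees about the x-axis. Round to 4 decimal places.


x' = 7
y' = -20*cos(240) - 9*sin(240) = 17.7942
z' = -20*sin(240) + 9*cos(240) = 12.8205

(7, 17.7942, 12.8205)


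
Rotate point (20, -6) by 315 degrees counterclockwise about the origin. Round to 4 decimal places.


x' = 20*cos(315) - -6*sin(315) = 9.8995
y' = 20*sin(315) + -6*cos(315) = -18.3848

(9.8995, -18.3848)


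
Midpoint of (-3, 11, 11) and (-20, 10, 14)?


Midpoint = ((-3+-20)/2, (11+10)/2, (11+14)/2) = (-11.5, 10.5, 12.5)

(-11.5, 10.5, 12.5)


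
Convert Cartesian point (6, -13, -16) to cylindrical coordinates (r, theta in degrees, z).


r = sqrt(6^2 + (-13)^2) = 14.3178
theta = atan2(-13, 6) = 294.7751 deg
z = -16

r = 14.3178, theta = 294.7751 deg, z = -16


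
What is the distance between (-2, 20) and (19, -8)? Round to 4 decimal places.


d = sqrt((19--2)^2 + (-8-20)^2) = 35

35


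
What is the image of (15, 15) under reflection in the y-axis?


Reflection across y-axis: (x, y) -> (-x, y)
(15, 15) -> (-15, 15)

(-15, 15)


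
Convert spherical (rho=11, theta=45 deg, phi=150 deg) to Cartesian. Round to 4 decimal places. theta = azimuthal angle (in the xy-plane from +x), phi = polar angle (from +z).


x = 11 * sin(150) * cos(45) = 3.8891
y = 11 * sin(150) * sin(45) = 3.8891
z = 11 * cos(150) = -9.5263

(3.8891, 3.8891, -9.5263)


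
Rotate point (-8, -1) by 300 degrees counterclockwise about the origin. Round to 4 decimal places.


x' = -8*cos(300) - -1*sin(300) = -4.866
y' = -8*sin(300) + -1*cos(300) = 6.4282

(-4.866, 6.4282)


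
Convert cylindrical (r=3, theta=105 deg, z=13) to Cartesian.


x = 3 * cos(105) = -0.7765
y = 3 * sin(105) = 2.8978
z = 13

(-0.7765, 2.8978, 13)


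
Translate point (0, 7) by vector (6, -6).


Translation: (x+dx, y+dy) = (0+6, 7+-6) = (6, 1)

(6, 1)


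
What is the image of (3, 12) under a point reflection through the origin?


Reflection through origin: (x, y) -> (-x, -y)
(3, 12) -> (-3, -12)

(-3, -12)


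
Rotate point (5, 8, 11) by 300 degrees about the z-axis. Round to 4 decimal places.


x' = 5*cos(300) - 8*sin(300) = 9.4282
y' = 5*sin(300) + 8*cos(300) = -0.3301
z' = 11

(9.4282, -0.3301, 11)


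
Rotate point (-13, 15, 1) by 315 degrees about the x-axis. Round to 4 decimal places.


x' = -13
y' = 15*cos(315) - 1*sin(315) = 11.3137
z' = 15*sin(315) + 1*cos(315) = -9.8995

(-13, 11.3137, -9.8995)


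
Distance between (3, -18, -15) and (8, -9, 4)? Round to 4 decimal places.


d = sqrt((8-3)^2 + (-9--18)^2 + (4--15)^2) = 21.6102

21.6102


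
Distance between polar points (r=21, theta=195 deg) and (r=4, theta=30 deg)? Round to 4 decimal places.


d = sqrt(r1^2 + r2^2 - 2*r1*r2*cos(t2-t1))
d = sqrt(21^2 + 4^2 - 2*21*4*cos(30-195)) = 24.8852

24.8852


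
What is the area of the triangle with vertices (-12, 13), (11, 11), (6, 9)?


Area = |x1(y2-y3) + x2(y3-y1) + x3(y1-y2)| / 2
= |-12*(11-9) + 11*(9-13) + 6*(13-11)| / 2
= 28

28


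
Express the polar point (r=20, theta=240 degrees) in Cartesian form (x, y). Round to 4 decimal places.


x = 20 * cos(240) = -10
y = 20 * sin(240) = -17.3205

(-10, -17.3205)
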